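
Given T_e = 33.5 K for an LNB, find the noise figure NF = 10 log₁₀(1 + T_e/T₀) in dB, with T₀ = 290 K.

0.475 dB

F = 1 + T_e/T₀ = 1 + 33.5/290 = 1.11552
NF = 10 log₁₀(1.11552) = 0.475 dB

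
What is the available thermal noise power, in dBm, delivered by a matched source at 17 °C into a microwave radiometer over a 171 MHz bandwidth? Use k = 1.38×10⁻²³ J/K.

T = 17 °C + 273.15 = 290.15 K
P_n = kTB = 1.38×10⁻²³ × 290.15 × 1.71×10⁸ = 6.85×10⁻¹³ W
In dBm: 10 log₁₀(6.85×10⁻¹³ / 10⁻³) = −91.6 dBm

−91.6 dBm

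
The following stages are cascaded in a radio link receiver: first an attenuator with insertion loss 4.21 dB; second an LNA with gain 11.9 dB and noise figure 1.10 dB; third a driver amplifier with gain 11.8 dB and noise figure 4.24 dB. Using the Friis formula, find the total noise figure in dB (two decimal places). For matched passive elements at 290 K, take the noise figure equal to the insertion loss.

5.66 dB

Convert to linear (a loss of L dB is a gain of −L dB): F_i = 10^(NF_i/10), G_i = 10^(G_i,dB/10)
  Stage 1: F_1 = 10^(4.21/10) = 2.636, G_1 = 10^(−4.21/10) = 0.3793
  Stage 2: F_2 = 10^(1.10/10) = 1.288, G_2 = 10^(11.9/10) = 15.49
  Stage 3: F_3 = 10^(4.24/10) = 2.655, G_3 = 10^(11.8/10) = 15.14
Friis cascade:
  F = 2.636 + (1.288 − 1)/0.3793 + (2.655 − 1)/5.875 = 3.678
NF = 10 log₁₀(3.678) = 5.66 dB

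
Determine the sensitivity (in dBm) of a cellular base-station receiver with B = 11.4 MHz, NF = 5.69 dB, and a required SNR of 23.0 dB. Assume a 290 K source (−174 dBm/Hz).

−74.7 dBm

Sensitivity = −174 + 10 log₁₀(B) + NF + SNR_min
= −174 + 70.57 + 5.69 + 23.0
= −74.74 dBm → −74.7 dBm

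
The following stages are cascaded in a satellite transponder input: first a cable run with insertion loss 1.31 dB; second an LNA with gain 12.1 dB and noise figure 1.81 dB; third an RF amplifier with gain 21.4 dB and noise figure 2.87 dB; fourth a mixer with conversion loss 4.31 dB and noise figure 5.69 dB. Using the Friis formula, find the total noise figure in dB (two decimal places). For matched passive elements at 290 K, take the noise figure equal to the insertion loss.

Convert to linear (a loss of L dB is a gain of −L dB): F_i = 10^(NF_i/10), G_i = 10^(G_i,dB/10)
  Stage 1: F_1 = 10^(1.31/10) = 1.352, G_1 = 10^(−1.31/10) = 0.7396
  Stage 2: F_2 = 10^(1.81/10) = 1.517, G_2 = 10^(12.1/10) = 16.22
  Stage 3: F_3 = 10^(2.87/10) = 1.936, G_3 = 10^(21.4/10) = 138.0
  Stage 4: F_4 = 10^(5.69/10) = 3.707, G_4 = 10^(−4.31/10) = 0.3707
Friis cascade:
  F = 1.352 + (1.517 − 1)/0.7396 + (1.936 − 1)/11.99 + (3.707 − 1)/1656 = 2.131
NF = 10 log₁₀(2.131) = 3.29 dB

3.29 dB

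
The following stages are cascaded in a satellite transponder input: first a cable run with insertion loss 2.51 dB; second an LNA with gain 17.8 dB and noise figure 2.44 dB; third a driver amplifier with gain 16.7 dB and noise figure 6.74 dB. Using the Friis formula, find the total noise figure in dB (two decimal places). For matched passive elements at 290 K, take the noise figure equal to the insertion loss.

5.10 dB

Convert to linear (a loss of L dB is a gain of −L dB): F_i = 10^(NF_i/10), G_i = 10^(G_i,dB/10)
  Stage 1: F_1 = 10^(2.51/10) = 1.782, G_1 = 10^(−2.51/10) = 0.5610
  Stage 2: F_2 = 10^(2.44/10) = 1.754, G_2 = 10^(17.8/10) = 60.26
  Stage 3: F_3 = 10^(6.74/10) = 4.721, G_3 = 10^(16.7/10) = 46.77
Friis cascade:
  F = 1.782 + (1.754 − 1)/0.5610 + (4.721 − 1)/33.81 = 3.236
NF = 10 log₁₀(3.236) = 5.10 dB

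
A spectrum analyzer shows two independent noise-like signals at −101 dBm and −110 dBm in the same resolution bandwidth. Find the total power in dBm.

−100.5 dBm

Convert to linear, add, convert back:
P₁ = 7.94×10⁻¹⁴ W, P₂ = 1.00×10⁻¹⁴ W
P_tot = 8.94×10⁻¹⁴ W → 10 log₁₀(P_tot / 10⁻³) = −100.5 dBm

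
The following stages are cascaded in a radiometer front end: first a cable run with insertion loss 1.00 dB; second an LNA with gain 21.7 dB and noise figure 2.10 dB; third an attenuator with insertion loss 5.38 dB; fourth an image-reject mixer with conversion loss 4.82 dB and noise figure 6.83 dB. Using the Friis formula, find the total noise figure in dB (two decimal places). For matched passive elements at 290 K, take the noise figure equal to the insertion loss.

Convert to linear (a loss of L dB is a gain of −L dB): F_i = 10^(NF_i/10), G_i = 10^(G_i,dB/10)
  Stage 1: F_1 = 10^(1.00/10) = 1.259, G_1 = 10^(−1.00/10) = 0.7943
  Stage 2: F_2 = 10^(2.10/10) = 1.622, G_2 = 10^(21.7/10) = 147.9
  Stage 3: F_3 = 10^(5.38/10) = 3.451, G_3 = 10^(−5.38/10) = 0.2897
  Stage 4: F_4 = 10^(6.83/10) = 4.819, G_4 = 10^(−4.82/10) = 0.3296
Friis cascade:
  F = 1.259 + (1.622 − 1)/0.7943 + (3.451 − 1)/117.5 + (4.819 − 1)/34.04 = 2.175
NF = 10 log₁₀(2.175) = 3.37 dB

3.37 dB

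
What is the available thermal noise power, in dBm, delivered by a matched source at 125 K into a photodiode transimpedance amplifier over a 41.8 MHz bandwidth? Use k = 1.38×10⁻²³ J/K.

−101.4 dBm

P_n = kTB = 1.38×10⁻²³ × 125 × 4.18×10⁷ = 7.21×10⁻¹⁴ W
In dBm: 10 log₁₀(7.21×10⁻¹⁴ / 10⁻³) = −101.4 dBm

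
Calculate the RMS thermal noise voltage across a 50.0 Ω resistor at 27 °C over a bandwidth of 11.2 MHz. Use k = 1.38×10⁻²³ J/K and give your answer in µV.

3.05 µV

T = 27 °C + 273.15 = 300.15 K
V_n = √(4kTRB)
4kTRB = 4 × 1.38×10⁻²³ × 300.15 × 5.00×10¹ × 1.12×10⁷ = 9.28×10⁻¹² V²
V_n = √(9.28×10⁻¹²) = 3.05×10⁻⁶ V = 3.05 µV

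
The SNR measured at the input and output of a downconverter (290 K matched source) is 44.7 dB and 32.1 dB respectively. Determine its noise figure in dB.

NF (dB) = SNR_in(dB) − SNR_out(dB) when the source is at T₀
NF = 44.7 − 32.1 = 12.6 dB

12.6 dB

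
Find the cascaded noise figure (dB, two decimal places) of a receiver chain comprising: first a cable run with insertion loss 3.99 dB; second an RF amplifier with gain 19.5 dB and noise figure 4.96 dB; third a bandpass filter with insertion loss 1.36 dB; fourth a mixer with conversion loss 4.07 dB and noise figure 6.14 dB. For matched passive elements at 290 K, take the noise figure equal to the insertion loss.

9.02 dB

Convert to linear (a loss of L dB is a gain of −L dB): F_i = 10^(NF_i/10), G_i = 10^(G_i,dB/10)
  Stage 1: F_1 = 10^(3.99/10) = 2.506, G_1 = 10^(−3.99/10) = 0.3990
  Stage 2: F_2 = 10^(4.96/10) = 3.133, G_2 = 10^(19.5/10) = 89.13
  Stage 3: F_3 = 10^(1.36/10) = 1.368, G_3 = 10^(−1.36/10) = 0.7311
  Stage 4: F_4 = 10^(6.14/10) = 4.111, G_4 = 10^(−4.07/10) = 0.3917
Friis cascade:
  F = 2.506 + (3.133 − 1)/0.3990 + (1.368 − 1)/35.56 + (4.111 − 1)/26.00 = 7.982
NF = 10 log₁₀(7.982) = 9.02 dB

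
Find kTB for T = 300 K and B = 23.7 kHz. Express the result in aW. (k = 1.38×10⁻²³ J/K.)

98.1 aW

P_n = kTB = 1.38×10⁻²³ × 300 × 2.37×10⁴ = 9.81×10⁻¹⁷ W = 98.1 aW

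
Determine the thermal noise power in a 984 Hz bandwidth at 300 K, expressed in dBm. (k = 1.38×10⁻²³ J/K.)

P_n = kTB = 1.38×10⁻²³ × 300 × 9.84×10² = 4.07×10⁻¹⁸ W
In dBm: 10 log₁₀(4.07×10⁻¹⁸ / 10⁻³) = −143.9 dBm

−143.9 dBm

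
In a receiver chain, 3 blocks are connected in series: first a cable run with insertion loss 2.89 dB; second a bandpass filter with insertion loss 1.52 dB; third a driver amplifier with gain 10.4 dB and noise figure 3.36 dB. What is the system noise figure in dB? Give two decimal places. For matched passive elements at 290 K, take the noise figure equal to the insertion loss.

Convert to linear (a loss of L dB is a gain of −L dB): F_i = 10^(NF_i/10), G_i = 10^(G_i,dB/10)
  Stage 1: F_1 = 10^(2.89/10) = 1.945, G_1 = 10^(−2.89/10) = 0.5140
  Stage 2: F_2 = 10^(1.52/10) = 1.419, G_2 = 10^(−1.52/10) = 0.7047
  Stage 3: F_3 = 10^(3.36/10) = 2.168, G_3 = 10^(10.4/10) = 10.96
Friis cascade:
  F = 1.945 + (1.419 − 1)/0.5140 + (2.168 − 1)/0.3622 = 5.984
NF = 10 log₁₀(5.984) = 7.77 dB

7.77 dB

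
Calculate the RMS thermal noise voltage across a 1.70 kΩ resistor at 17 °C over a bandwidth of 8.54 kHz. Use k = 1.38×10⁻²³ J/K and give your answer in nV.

482 nV

T = 17 °C + 273.15 = 290.15 K
V_n = √(4kTRB)
4kTRB = 4 × 1.38×10⁻²³ × 290.15 × 1.70×10³ × 8.54×10³ = 2.33×10⁻¹³ V²
V_n = √(2.33×10⁻¹³) = 4.82×10⁻⁷ V = 482 nV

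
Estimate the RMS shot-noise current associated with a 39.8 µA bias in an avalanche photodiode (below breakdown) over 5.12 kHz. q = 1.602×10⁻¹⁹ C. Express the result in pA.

256 pA

I_n = √(2qI·B)
2qI·B = 2 × 1.602×10⁻¹⁹ × 3.98×10⁻⁵ × 5.12×10³ = 6.53×10⁻²⁰ A²
I_n = √(6.53×10⁻²⁰) = 2.56×10⁻¹⁰ A = 256 pA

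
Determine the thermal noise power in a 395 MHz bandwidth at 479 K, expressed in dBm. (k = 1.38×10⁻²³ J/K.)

P_n = kTB = 1.38×10⁻²³ × 479 × 3.95×10⁸ = 2.61×10⁻¹² W
In dBm: 10 log₁₀(2.61×10⁻¹² / 10⁻³) = −85.8 dBm

−85.8 dBm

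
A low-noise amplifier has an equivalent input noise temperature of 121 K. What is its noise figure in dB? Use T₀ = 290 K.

F = 1 + T_e/T₀ = 1 + 121/290 = 1.41724
NF = 10 log₁₀(1.41724) = 1.51 dB

1.51 dB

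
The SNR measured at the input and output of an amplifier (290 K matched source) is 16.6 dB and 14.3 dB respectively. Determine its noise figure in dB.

2.3 dB

NF (dB) = SNR_in(dB) − SNR_out(dB) when the source is at T₀
NF = 16.6 − 14.3 = 2.3 dB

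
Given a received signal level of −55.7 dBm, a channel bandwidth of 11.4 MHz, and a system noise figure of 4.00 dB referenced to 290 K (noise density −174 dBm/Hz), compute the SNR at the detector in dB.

43.7 dB

Noise floor: N = −174 + 10 log₁₀(B) + NF
10 log₁₀(1.14×10⁷) = 70.57 dB
N = −174 + 70.57 + 4.00 = −99.43 dBm
SNR = P_sig − N = −55.7 − (−99.43) = 43.73 dB → 43.7 dB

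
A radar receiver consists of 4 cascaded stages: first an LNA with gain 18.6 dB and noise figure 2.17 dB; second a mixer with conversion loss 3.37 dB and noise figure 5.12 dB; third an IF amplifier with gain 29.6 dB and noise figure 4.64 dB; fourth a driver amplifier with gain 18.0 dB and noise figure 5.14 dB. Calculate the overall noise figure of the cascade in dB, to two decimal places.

2.40 dB

Convert to linear (a loss of L dB is a gain of −L dB): F_i = 10^(NF_i/10), G_i = 10^(G_i,dB/10)
  Stage 1: F_1 = 10^(2.17/10) = 1.648, G_1 = 10^(18.6/10) = 72.44
  Stage 2: F_2 = 10^(5.12/10) = 3.251, G_2 = 10^(−3.37/10) = 0.4603
  Stage 3: F_3 = 10^(4.64/10) = 2.911, G_3 = 10^(29.6/10) = 912.0
  Stage 4: F_4 = 10^(5.14/10) = 3.266, G_4 = 10^(18.0/10) = 63.10
Friis cascade:
  F = 1.648 + (3.251 − 1)/72.44 + (2.911 − 1)/33.34 + (3.266 − 1)/3.041×10⁴ = 1.737
NF = 10 log₁₀(1.737) = 2.40 dB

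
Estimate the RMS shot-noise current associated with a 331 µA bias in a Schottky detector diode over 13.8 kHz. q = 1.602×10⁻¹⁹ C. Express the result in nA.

1.21 nA

I_n = √(2qI·B)
2qI·B = 2 × 1.602×10⁻¹⁹ × 3.31×10⁻⁴ × 1.38×10⁴ = 1.46×10⁻¹⁸ A²
I_n = √(1.46×10⁻¹⁸) = 1.21×10⁻⁹ A = 1.21 nA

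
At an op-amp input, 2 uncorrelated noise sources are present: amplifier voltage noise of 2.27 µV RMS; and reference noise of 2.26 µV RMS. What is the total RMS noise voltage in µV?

Uncorrelated sources add in power (mean-square): V_tot = √(ΣV_i²)
V_tot = √[(2.27×10⁻⁶)² + (2.26×10⁻⁶)²] = 3.20×10⁻⁶ V = 3.20 µV

3.20 µV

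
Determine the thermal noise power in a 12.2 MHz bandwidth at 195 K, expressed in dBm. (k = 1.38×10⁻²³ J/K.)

−104.8 dBm

P_n = kTB = 1.38×10⁻²³ × 195 × 1.22×10⁷ = 3.28×10⁻¹⁴ W
In dBm: 10 log₁₀(3.28×10⁻¹⁴ / 10⁻³) = −104.8 dBm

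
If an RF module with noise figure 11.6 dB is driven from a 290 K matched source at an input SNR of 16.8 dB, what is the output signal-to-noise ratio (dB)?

By definition F = SNR_in/SNR_out, so in dB: SNR_out = SNR_in − NF
SNR_out = 16.8 − 11.6 = 5.2 dB

5.2 dB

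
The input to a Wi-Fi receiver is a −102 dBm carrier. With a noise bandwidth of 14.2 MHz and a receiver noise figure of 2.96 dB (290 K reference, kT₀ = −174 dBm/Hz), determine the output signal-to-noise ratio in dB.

Noise floor: N = −174 + 10 log₁₀(B) + NF
10 log₁₀(1.42×10⁷) = 71.52 dB
N = −174 + 71.52 + 2.96 = −99.52 dBm
SNR = P_sig − N = −102 − (−99.52) = −2.48 dB → −2.5 dB

−2.5 dB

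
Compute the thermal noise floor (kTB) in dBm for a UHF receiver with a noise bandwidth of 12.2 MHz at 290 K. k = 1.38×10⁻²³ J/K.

P_n = kTB = 1.38×10⁻²³ × 290 × 1.22×10⁷ = 4.88×10⁻¹⁴ W
In dBm: 10 log₁₀(4.88×10⁻¹⁴ / 10⁻³) = −103.1 dBm

−103.1 dBm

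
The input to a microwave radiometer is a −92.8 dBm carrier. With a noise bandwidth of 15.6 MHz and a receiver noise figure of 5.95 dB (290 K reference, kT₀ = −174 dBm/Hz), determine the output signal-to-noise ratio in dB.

3.3 dB

Noise floor: N = −174 + 10 log₁₀(B) + NF
10 log₁₀(1.56×10⁷) = 71.93 dB
N = −174 + 71.93 + 5.95 = −96.12 dBm
SNR = P_sig − N = −92.8 − (−96.12) = 3.32 dB → 3.3 dB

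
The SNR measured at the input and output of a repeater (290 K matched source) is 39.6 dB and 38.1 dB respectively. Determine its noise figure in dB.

1.5 dB

NF (dB) = SNR_in(dB) − SNR_out(dB) when the source is at T₀
NF = 39.6 − 38.1 = 1.5 dB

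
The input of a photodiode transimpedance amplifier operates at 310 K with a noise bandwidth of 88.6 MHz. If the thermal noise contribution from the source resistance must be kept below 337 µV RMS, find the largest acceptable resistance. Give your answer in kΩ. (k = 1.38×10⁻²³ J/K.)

74.9 kΩ

Johnson–Nyquist: V_n = √(4kTRB) ⇒ R = V_n² / (4kTB)
4kTB = 4 × 1.38×10⁻²³ × 310 × 8.86×10⁷ = 1.52×10⁻¹²
R = (3.37×10⁻⁴)² / 1.52×10⁻¹² = 7.49×10⁴ Ω = 74.9 kΩ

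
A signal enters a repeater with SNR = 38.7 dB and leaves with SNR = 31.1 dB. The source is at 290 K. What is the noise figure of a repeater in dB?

NF (dB) = SNR_in(dB) − SNR_out(dB) when the source is at T₀
NF = 38.7 − 31.1 = 7.6 dB

7.6 dB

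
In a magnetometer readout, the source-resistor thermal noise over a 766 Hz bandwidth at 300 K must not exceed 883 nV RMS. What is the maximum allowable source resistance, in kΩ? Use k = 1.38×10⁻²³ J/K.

61.5 kΩ

Johnson–Nyquist: V_n = √(4kTRB) ⇒ R = V_n² / (4kTB)
4kTB = 4 × 1.38×10⁻²³ × 300 × 7.66×10² = 1.27×10⁻¹⁷
R = (8.83×10⁻⁷)² / 1.27×10⁻¹⁷ = 6.15×10⁴ Ω = 61.5 kΩ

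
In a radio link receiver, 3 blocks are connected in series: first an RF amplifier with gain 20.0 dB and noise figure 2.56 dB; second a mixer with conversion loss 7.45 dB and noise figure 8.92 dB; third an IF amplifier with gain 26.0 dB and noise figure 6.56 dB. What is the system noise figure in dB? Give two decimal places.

3.15 dB

Convert to linear (a loss of L dB is a gain of −L dB): F_i = 10^(NF_i/10), G_i = 10^(G_i,dB/10)
  Stage 1: F_1 = 10^(2.56/10) = 1.803, G_1 = 10^(20.0/10) = 100.0
  Stage 2: F_2 = 10^(8.92/10) = 7.798, G_2 = 10^(−7.45/10) = 0.1799
  Stage 3: F_3 = 10^(6.56/10) = 4.529, G_3 = 10^(26.0/10) = 398.1
Friis cascade:
  F = 1.803 + (7.798 − 1)/100.0 + (4.529 − 1)/17.99 = 2.067
NF = 10 log₁₀(2.067) = 3.15 dB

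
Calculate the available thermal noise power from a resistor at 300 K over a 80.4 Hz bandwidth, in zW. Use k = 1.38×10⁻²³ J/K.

P_n = kTB = 1.38×10⁻²³ × 300 × 8.04×10¹ = 3.33×10⁻¹⁹ W = 333 zW

333 zW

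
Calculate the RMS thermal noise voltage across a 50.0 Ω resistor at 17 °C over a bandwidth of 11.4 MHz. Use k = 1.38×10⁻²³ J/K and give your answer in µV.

T = 17 °C + 273.15 = 290.15 K
V_n = √(4kTRB)
4kTRB = 4 × 1.38×10⁻²³ × 290.15 × 5.00×10¹ × 1.14×10⁷ = 9.13×10⁻¹² V²
V_n = √(9.13×10⁻¹²) = 3.02×10⁻⁶ V = 3.02 µV

3.02 µV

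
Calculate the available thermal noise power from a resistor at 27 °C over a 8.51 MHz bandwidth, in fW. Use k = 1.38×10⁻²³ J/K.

35.2 fW

T = 27 °C + 273.15 = 300.15 K
P_n = kTB = 1.38×10⁻²³ × 300.15 × 8.51×10⁶ = 3.52×10⁻¹⁴ W = 35.2 fW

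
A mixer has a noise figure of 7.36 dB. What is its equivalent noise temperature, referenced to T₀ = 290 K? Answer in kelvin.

1289 K

F = 10^(7.36/10) = 5.44503
T_e = (F − 1)·T₀ = (5.44503 − 1) × 290 = 1289 K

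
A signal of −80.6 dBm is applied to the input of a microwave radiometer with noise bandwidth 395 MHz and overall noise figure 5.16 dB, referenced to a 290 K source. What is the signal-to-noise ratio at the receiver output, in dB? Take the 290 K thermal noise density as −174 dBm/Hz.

Noise floor: N = −174 + 10 log₁₀(B) + NF
10 log₁₀(3.95×10⁸) = 85.97 dB
N = −174 + 85.97 + 5.16 = −82.87 dBm
SNR = P_sig − N = −80.6 − (−82.87) = 2.27 dB → 2.3 dB

2.3 dB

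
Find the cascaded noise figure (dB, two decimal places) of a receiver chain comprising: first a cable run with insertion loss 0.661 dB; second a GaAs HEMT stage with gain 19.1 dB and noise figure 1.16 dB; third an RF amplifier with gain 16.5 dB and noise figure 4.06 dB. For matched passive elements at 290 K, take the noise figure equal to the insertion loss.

Convert to linear (a loss of L dB is a gain of −L dB): F_i = 10^(NF_i/10), G_i = 10^(G_i,dB/10)
  Stage 1: F_1 = 10^(0.661/10) = 1.164, G_1 = 10^(−0.661/10) = 0.8588
  Stage 2: F_2 = 10^(1.16/10) = 1.306, G_2 = 10^(19.1/10) = 81.28
  Stage 3: F_3 = 10^(4.06/10) = 2.547, G_3 = 10^(16.5/10) = 44.67
Friis cascade:
  F = 1.164 + (1.306 − 1)/0.8588 + (2.547 − 1)/69.81 = 1.543
NF = 10 log₁₀(1.543) = 1.88 dB

1.88 dB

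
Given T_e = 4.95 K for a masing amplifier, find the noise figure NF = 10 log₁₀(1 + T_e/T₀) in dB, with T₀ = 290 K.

F = 1 + T_e/T₀ = 1 + 4.95/290 = 1.01707
NF = 10 log₁₀(1.01707) = 0.074 dB

0.074 dB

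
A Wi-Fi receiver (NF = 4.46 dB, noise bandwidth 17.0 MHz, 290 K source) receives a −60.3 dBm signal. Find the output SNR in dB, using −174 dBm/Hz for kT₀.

36.9 dB

Noise floor: N = −174 + 10 log₁₀(B) + NF
10 log₁₀(1.70×10⁷) = 72.3 dB
N = −174 + 72.3 + 4.46 = −97.24 dBm
SNR = P_sig − N = −60.3 − (−97.24) = 36.94 dB → 36.9 dB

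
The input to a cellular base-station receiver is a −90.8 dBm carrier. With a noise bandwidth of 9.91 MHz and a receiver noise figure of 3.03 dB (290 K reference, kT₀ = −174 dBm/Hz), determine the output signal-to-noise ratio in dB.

10.2 dB

Noise floor: N = −174 + 10 log₁₀(B) + NF
10 log₁₀(9.91×10⁶) = 69.96 dB
N = −174 + 69.96 + 3.03 = −101.01 dBm
SNR = P_sig − N = −90.8 − (−101.01) = 10.21 dB → 10.2 dB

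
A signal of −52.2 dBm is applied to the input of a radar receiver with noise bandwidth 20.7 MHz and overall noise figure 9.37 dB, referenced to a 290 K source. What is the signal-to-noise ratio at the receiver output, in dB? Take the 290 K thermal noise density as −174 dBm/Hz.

Noise floor: N = −174 + 10 log₁₀(B) + NF
10 log₁₀(2.07×10⁷) = 73.16 dB
N = −174 + 73.16 + 9.37 = −91.47 dBm
SNR = P_sig − N = −52.2 − (−91.47) = 39.27 dB → 39.3 dB

39.3 dB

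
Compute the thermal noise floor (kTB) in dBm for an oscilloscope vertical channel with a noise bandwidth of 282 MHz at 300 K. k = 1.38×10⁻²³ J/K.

−89.3 dBm

P_n = kTB = 1.38×10⁻²³ × 300 × 2.82×10⁸ = 1.17×10⁻¹² W
In dBm: 10 log₁₀(1.17×10⁻¹² / 10⁻³) = −89.3 dBm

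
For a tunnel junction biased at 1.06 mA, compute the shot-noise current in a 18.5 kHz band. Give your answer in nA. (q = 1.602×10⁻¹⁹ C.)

I_n = √(2qI·B)
2qI·B = 2 × 1.602×10⁻¹⁹ × 1.06×10⁻³ × 1.85×10⁴ = 6.28×10⁻¹⁸ A²
I_n = √(6.28×10⁻¹⁸) = 2.51×10⁻⁹ A = 2.51 nA

2.51 nA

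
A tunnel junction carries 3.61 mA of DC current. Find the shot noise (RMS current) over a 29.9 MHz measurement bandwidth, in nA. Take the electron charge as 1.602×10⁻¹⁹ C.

I_n = √(2qI·B)
2qI·B = 2 × 1.602×10⁻¹⁹ × 3.61×10⁻³ × 2.99×10⁷ = 3.46×10⁻¹⁴ A²
I_n = √(3.46×10⁻¹⁴) = 1.86×10⁻⁷ A = 186 nA

186 nA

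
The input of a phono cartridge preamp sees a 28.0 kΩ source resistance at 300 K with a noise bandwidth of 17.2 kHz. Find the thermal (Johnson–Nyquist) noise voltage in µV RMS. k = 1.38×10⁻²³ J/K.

V_n = √(4kTRB)
4kTRB = 4 × 1.38×10⁻²³ × 300 × 2.80×10⁴ × 1.72×10⁴ = 7.98×10⁻¹² V²
V_n = √(7.98×10⁻¹²) = 2.82×10⁻⁶ V = 2.82 µV

2.82 µV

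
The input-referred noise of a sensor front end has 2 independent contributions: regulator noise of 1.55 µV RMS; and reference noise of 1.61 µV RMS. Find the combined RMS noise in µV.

Uncorrelated sources add in power (mean-square): V_tot = √(ΣV_i²)
V_tot = √[(1.55×10⁻⁶)² + (1.61×10⁻⁶)²] = 2.23×10⁻⁶ V = 2.23 µV

2.23 µV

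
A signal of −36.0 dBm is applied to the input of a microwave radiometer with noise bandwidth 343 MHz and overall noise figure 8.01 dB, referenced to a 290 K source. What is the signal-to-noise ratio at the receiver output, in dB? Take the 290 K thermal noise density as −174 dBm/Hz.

44.6 dB

Noise floor: N = −174 + 10 log₁₀(B) + NF
10 log₁₀(3.43×10⁸) = 85.35 dB
N = −174 + 85.35 + 8.01 = −80.64 dBm
SNR = P_sig − N = −36.0 − (−80.64) = 44.64 dB → 44.6 dB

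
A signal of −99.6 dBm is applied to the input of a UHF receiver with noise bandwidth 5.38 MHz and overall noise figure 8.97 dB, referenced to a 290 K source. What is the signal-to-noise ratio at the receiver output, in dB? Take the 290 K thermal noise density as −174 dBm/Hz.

Noise floor: N = −174 + 10 log₁₀(B) + NF
10 log₁₀(5.38×10⁶) = 67.31 dB
N = −174 + 67.31 + 8.97 = −97.72 dBm
SNR = P_sig − N = −99.6 − (−97.72) = −1.88 dB → −1.9 dB

−1.9 dB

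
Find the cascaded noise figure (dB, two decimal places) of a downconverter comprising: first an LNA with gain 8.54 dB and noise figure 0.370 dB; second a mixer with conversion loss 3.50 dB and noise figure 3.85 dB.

Convert to linear (a loss of L dB is a gain of −L dB): F_i = 10^(NF_i/10), G_i = 10^(G_i,dB/10)
  Stage 1: F_1 = 10^(0.370/10) = 1.089, G_1 = 10^(8.54/10) = 7.145
  Stage 2: F_2 = 10^(3.85/10) = 2.427, G_2 = 10^(−3.50/10) = 0.4467
Friis cascade:
  F = 1.089 + (2.427 − 1)/7.145 = 1.289
NF = 10 log₁₀(1.289) = 1.10 dB

1.10 dB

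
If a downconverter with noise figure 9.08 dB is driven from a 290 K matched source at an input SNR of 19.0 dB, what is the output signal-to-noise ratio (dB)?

By definition F = SNR_in/SNR_out, so in dB: SNR_out = SNR_in − NF
SNR_out = 19.0 − 9.08 = 9.92 dB

9.92 dB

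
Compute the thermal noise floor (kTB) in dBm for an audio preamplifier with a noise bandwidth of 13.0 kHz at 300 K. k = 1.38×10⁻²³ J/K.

P_n = kTB = 1.38×10⁻²³ × 300 × 1.30×10⁴ = 5.38×10⁻¹⁷ W
In dBm: 10 log₁₀(5.38×10⁻¹⁷ / 10⁻³) = −132.7 dBm

−132.7 dBm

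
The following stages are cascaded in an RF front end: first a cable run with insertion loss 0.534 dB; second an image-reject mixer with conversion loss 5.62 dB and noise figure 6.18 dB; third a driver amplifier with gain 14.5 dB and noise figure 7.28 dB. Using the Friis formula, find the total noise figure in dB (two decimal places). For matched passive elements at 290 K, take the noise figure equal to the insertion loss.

Convert to linear (a loss of L dB is a gain of −L dB): F_i = 10^(NF_i/10), G_i = 10^(G_i,dB/10)
  Stage 1: F_1 = 10^(0.534/10) = 1.131, G_1 = 10^(−0.534/10) = 0.8843
  Stage 2: F_2 = 10^(6.18/10) = 4.150, G_2 = 10^(−5.62/10) = 0.2742
  Stage 3: F_3 = 10^(7.28/10) = 5.346, G_3 = 10^(14.5/10) = 28.18
Friis cascade:
  F = 1.131 + (4.150 − 1)/0.8843 + (5.346 − 1)/0.2424 = 22.62
NF = 10 log₁₀(22.62) = 13.54 dB

13.54 dB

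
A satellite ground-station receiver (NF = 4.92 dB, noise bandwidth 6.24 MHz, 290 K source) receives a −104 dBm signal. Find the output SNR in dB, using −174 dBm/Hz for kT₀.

−2.9 dB

Noise floor: N = −174 + 10 log₁₀(B) + NF
10 log₁₀(6.24×10⁶) = 67.95 dB
N = −174 + 67.95 + 4.92 = −101.13 dBm
SNR = P_sig − N = −104 − (−101.13) = −2.87 dB → −2.9 dB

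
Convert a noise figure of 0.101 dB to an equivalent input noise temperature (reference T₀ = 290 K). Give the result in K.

6.82 K

F = 10^(0.101/10) = 1.02353
T_e = (F − 1)·T₀ = (1.02353 − 1) × 290 = 6.82 K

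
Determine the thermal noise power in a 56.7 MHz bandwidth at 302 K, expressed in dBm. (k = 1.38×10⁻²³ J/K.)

P_n = kTB = 1.38×10⁻²³ × 302 × 5.67×10⁷ = 2.36×10⁻¹³ W
In dBm: 10 log₁₀(2.36×10⁻¹³ / 10⁻³) = −96.3 dBm

−96.3 dBm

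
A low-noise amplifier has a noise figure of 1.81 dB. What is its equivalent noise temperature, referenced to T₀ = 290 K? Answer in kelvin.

F = 10^(1.81/10) = 1.51705
T_e = (F − 1)·T₀ = (1.51705 − 1) × 290 = 150 K

150 K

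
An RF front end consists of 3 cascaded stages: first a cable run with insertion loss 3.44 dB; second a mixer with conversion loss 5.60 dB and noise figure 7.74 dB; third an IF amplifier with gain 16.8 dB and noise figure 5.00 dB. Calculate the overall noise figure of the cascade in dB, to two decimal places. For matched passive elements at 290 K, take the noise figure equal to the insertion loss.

Convert to linear (a loss of L dB is a gain of −L dB): F_i = 10^(NF_i/10), G_i = 10^(G_i,dB/10)
  Stage 1: F_1 = 10^(3.44/10) = 2.208, G_1 = 10^(−3.44/10) = 0.4529
  Stage 2: F_2 = 10^(7.74/10) = 5.943, G_2 = 10^(−5.60/10) = 0.2754
  Stage 3: F_3 = 10^(5.00/10) = 3.162, G_3 = 10^(16.8/10) = 47.86
Friis cascade:
  F = 2.208 + (5.943 − 1)/0.4529 + (3.162 − 1)/0.1247 = 30.46
NF = 10 log₁₀(30.46) = 14.84 dB

14.84 dB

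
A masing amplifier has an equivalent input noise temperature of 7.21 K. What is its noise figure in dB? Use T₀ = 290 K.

0.107 dB

F = 1 + T_e/T₀ = 1 + 7.21/290 = 1.02486
NF = 10 log₁₀(1.02486) = 0.107 dB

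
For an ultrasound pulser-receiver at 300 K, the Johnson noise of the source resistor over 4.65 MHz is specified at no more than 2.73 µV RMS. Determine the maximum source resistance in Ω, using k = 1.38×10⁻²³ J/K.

Johnson–Nyquist: V_n = √(4kTRB) ⇒ R = V_n² / (4kTB)
4kTB = 4 × 1.38×10⁻²³ × 300 × 4.65×10⁶ = 7.70×10⁻¹⁴
R = (2.73×10⁻⁶)² / 7.70×10⁻¹⁴ = 9.68×10¹ Ω = 96.8 Ω

96.8 Ω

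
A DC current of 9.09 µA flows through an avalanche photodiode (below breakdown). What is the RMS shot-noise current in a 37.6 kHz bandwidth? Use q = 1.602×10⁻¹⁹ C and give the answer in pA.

331 pA

I_n = √(2qI·B)
2qI·B = 2 × 1.602×10⁻¹⁹ × 9.09×10⁻⁶ × 3.76×10⁴ = 1.10×10⁻¹⁹ A²
I_n = √(1.10×10⁻¹⁹) = 3.31×10⁻¹⁰ A = 331 pA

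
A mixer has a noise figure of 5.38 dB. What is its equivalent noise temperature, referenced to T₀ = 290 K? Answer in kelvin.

F = 10^(5.38/10) = 3.45144
T_e = (F − 1)·T₀ = (3.45144 − 1) × 290 = 711 K

711 K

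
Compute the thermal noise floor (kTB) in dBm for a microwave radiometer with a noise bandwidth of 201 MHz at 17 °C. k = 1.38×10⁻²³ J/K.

−90.9 dBm

T = 17 °C + 273.15 = 290.15 K
P_n = kTB = 1.38×10⁻²³ × 290.15 × 2.01×10⁸ = 8.05×10⁻¹³ W
In dBm: 10 log₁₀(8.05×10⁻¹³ / 10⁻³) = −90.9 dBm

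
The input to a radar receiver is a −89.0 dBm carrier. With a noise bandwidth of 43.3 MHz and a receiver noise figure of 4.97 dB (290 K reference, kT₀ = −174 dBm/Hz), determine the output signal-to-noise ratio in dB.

Noise floor: N = −174 + 10 log₁₀(B) + NF
10 log₁₀(4.33×10⁷) = 76.36 dB
N = −174 + 76.36 + 4.97 = −92.67 dBm
SNR = P_sig − N = −89.0 − (−92.67) = 3.67 dB → 3.7 dB

3.7 dB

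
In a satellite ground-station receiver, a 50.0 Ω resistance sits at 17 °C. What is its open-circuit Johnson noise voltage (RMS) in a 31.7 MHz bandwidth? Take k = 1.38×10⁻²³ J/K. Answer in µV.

5.04 µV

T = 17 °C + 273.15 = 290.15 K
V_n = √(4kTRB)
4kTRB = 4 × 1.38×10⁻²³ × 290.15 × 5.00×10¹ × 3.17×10⁷ = 2.54×10⁻¹¹ V²
V_n = √(2.54×10⁻¹¹) = 5.04×10⁻⁶ V = 5.04 µV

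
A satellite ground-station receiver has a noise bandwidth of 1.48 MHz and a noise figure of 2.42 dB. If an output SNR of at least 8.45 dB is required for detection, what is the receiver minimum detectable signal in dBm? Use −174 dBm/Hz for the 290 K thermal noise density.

−101.4 dBm

Sensitivity = −174 + 10 log₁₀(B) + NF + SNR_min
= −174 + 61.7 + 2.42 + 8.45
= −101.43 dBm → −101.4 dBm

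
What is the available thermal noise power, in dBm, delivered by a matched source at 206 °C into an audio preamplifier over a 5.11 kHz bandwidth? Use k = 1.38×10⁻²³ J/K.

−134.7 dBm

T = 206 °C + 273.15 = 479.15 K
P_n = kTB = 1.38×10⁻²³ × 479.15 × 5.11×10³ = 3.38×10⁻¹⁷ W
In dBm: 10 log₁₀(3.38×10⁻¹⁷ / 10⁻³) = −134.7 dBm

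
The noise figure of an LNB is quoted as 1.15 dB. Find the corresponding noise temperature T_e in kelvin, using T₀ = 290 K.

F = 10^(1.15/10) = 1.30317
T_e = (F − 1)·T₀ = (1.30317 − 1) × 290 = 87.9 K

87.9 K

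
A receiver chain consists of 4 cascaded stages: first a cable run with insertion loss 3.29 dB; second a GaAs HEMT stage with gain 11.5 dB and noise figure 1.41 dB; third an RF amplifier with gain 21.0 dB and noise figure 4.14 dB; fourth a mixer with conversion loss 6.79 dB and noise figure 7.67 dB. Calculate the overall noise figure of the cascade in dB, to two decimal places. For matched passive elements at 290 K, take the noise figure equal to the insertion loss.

5.05 dB

Convert to linear (a loss of L dB is a gain of −L dB): F_i = 10^(NF_i/10), G_i = 10^(G_i,dB/10)
  Stage 1: F_1 = 10^(3.29/10) = 2.133, G_1 = 10^(−3.29/10) = 0.4688
  Stage 2: F_2 = 10^(1.41/10) = 1.384, G_2 = 10^(11.5/10) = 14.13
  Stage 3: F_3 = 10^(4.14/10) = 2.594, G_3 = 10^(21.0/10) = 125.9
  Stage 4: F_4 = 10^(7.67/10) = 5.848, G_4 = 10^(−6.79/10) = 0.2094
Friis cascade:
  F = 2.133 + (1.384 − 1)/0.4688 + (2.594 − 1)/6.622 + (5.848 − 1)/833.7 = 3.198
NF = 10 log₁₀(3.198) = 5.05 dB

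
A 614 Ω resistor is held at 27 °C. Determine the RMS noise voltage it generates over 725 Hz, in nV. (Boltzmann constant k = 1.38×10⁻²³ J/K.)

85.9 nV

T = 27 °C + 273.15 = 300.15 K
V_n = √(4kTRB)
4kTRB = 4 × 1.38×10⁻²³ × 300.15 × 6.14×10² × 7.25×10² = 7.38×10⁻¹⁵ V²
V_n = √(7.38×10⁻¹⁵) = 8.59×10⁻⁸ V = 85.9 nV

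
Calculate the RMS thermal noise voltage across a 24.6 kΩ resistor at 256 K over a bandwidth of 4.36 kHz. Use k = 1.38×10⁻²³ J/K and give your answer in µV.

1.23 µV

V_n = √(4kTRB)
4kTRB = 4 × 1.38×10⁻²³ × 256 × 2.46×10⁴ × 4.36×10³ = 1.52×10⁻¹² V²
V_n = √(1.52×10⁻¹²) = 1.23×10⁻⁶ V = 1.23 µV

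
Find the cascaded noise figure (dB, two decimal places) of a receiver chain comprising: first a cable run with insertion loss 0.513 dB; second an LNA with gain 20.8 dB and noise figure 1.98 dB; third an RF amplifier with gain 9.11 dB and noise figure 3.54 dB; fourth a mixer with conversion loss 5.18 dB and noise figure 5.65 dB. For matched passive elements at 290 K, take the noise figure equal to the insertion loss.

Convert to linear (a loss of L dB is a gain of −L dB): F_i = 10^(NF_i/10), G_i = 10^(G_i,dB/10)
  Stage 1: F_1 = 10^(0.513/10) = 1.125, G_1 = 10^(−0.513/10) = 0.8886
  Stage 2: F_2 = 10^(1.98/10) = 1.578, G_2 = 10^(20.8/10) = 120.2
  Stage 3: F_3 = 10^(3.54/10) = 2.259, G_3 = 10^(9.11/10) = 8.147
  Stage 4: F_4 = 10^(5.65/10) = 3.673, G_4 = 10^(−5.18/10) = 0.3034
Friis cascade:
  F = 1.125 + (1.578 − 1)/0.8886 + (2.259 − 1)/106.8 + (3.673 − 1)/870.4 = 1.790
NF = 10 log₁₀(1.790) = 2.53 dB

2.53 dB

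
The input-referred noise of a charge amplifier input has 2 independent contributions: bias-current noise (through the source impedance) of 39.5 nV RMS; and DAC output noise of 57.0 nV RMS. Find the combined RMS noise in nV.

Uncorrelated sources add in power (mean-square): V_tot = √(ΣV_i²)
V_tot = √[(3.95×10⁻⁸)² + (5.70×10⁻⁸)²] = 6.93×10⁻⁸ V = 69.3 nV

69.3 nV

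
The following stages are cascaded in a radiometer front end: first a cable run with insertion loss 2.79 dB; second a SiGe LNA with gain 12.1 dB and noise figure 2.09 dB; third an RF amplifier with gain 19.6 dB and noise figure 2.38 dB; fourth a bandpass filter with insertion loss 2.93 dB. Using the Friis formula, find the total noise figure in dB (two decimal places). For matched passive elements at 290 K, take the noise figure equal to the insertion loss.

5.00 dB

Convert to linear (a loss of L dB is a gain of −L dB): F_i = 10^(NF_i/10), G_i = 10^(G_i,dB/10)
  Stage 1: F_1 = 10^(2.79/10) = 1.901, G_1 = 10^(−2.79/10) = 0.5260
  Stage 2: F_2 = 10^(2.09/10) = 1.618, G_2 = 10^(12.1/10) = 16.22
  Stage 3: F_3 = 10^(2.38/10) = 1.730, G_3 = 10^(19.6/10) = 91.20
  Stage 4: F_4 = 10^(2.93/10) = 1.963, G_4 = 10^(−2.93/10) = 0.5093
Friis cascade:
  F = 1.901 + (1.618 − 1)/0.5260 + (1.730 − 1)/8.531 + (1.963 − 1)/778.0 = 3.163
NF = 10 log₁₀(3.163) = 5.00 dB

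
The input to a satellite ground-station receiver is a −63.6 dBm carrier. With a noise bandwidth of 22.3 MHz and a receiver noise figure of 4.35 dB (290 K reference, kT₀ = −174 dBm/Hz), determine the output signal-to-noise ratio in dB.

Noise floor: N = −174 + 10 log₁₀(B) + NF
10 log₁₀(2.23×10⁷) = 73.48 dB
N = −174 + 73.48 + 4.35 = −96.17 dBm
SNR = P_sig − N = −63.6 − (−96.17) = 32.57 dB → 32.6 dB

32.6 dB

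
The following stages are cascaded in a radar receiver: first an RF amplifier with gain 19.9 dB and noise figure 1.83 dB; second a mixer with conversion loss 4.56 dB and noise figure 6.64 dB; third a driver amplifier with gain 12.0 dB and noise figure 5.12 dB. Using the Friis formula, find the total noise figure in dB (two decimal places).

Convert to linear (a loss of L dB is a gain of −L dB): F_i = 10^(NF_i/10), G_i = 10^(G_i,dB/10)
  Stage 1: F_1 = 10^(1.83/10) = 1.524, G_1 = 10^(19.9/10) = 97.72
  Stage 2: F_2 = 10^(6.64/10) = 4.613, G_2 = 10^(−4.56/10) = 0.3499
  Stage 3: F_3 = 10^(5.12/10) = 3.251, G_3 = 10^(12.0/10) = 15.85
Friis cascade:
  F = 1.524 + (4.613 − 1)/97.72 + (3.251 − 1)/34.20 = 1.627
NF = 10 log₁₀(1.627) = 2.11 dB

2.11 dB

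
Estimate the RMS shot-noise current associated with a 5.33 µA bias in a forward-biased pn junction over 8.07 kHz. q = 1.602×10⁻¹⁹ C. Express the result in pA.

I_n = √(2qI·B)
2qI·B = 2 × 1.602×10⁻¹⁹ × 5.33×10⁻⁶ × 8.07×10³ = 1.38×10⁻²⁰ A²
I_n = √(1.38×10⁻²⁰) = 1.17×10⁻¹⁰ A = 117 pA

117 pA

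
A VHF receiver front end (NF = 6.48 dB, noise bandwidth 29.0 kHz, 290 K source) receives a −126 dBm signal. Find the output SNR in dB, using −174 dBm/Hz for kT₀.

−3.1 dB

Noise floor: N = −174 + 10 log₁₀(B) + NF
10 log₁₀(2.90×10⁴) = 44.62 dB
N = −174 + 44.62 + 6.48 = −122.90 dBm
SNR = P_sig − N = −126 − (−122.90) = −3.10 dB → −3.1 dB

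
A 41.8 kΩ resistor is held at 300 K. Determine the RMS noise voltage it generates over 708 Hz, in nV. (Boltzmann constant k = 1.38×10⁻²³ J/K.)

700 nV

V_n = √(4kTRB)
4kTRB = 4 × 1.38×10⁻²³ × 300 × 4.18×10⁴ × 7.08×10² = 4.90×10⁻¹³ V²
V_n = √(4.90×10⁻¹³) = 7.00×10⁻⁷ V = 700 nV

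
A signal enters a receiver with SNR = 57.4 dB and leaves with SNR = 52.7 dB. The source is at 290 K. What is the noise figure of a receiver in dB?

NF (dB) = SNR_in(dB) − SNR_out(dB) when the source is at T₀
NF = 57.4 − 52.7 = 4.7 dB

4.7 dB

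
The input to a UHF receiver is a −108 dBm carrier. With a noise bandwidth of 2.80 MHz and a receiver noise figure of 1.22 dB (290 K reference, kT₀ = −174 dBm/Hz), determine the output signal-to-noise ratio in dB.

0.3 dB

Noise floor: N = −174 + 10 log₁₀(B) + NF
10 log₁₀(2.80×10⁶) = 64.47 dB
N = −174 + 64.47 + 1.22 = −108.31 dBm
SNR = P_sig − N = −108 − (−108.31) = 0.31 dB → 0.3 dB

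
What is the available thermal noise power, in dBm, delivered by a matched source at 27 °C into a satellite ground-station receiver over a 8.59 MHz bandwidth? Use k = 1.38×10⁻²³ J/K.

−104.5 dBm

T = 27 °C + 273.15 = 300.15 K
P_n = kTB = 1.38×10⁻²³ × 300.15 × 8.59×10⁶ = 3.56×10⁻¹⁴ W
In dBm: 10 log₁₀(3.56×10⁻¹⁴ / 10⁻³) = −104.5 dBm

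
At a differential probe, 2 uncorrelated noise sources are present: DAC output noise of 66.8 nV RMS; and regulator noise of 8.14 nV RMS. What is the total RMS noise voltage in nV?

Uncorrelated sources add in power (mean-square): V_tot = √(ΣV_i²)
V_tot = √[(6.68×10⁻⁸)² + (8.14×10⁻⁹)²] = 6.73×10⁻⁸ V = 67.3 nV

67.3 nV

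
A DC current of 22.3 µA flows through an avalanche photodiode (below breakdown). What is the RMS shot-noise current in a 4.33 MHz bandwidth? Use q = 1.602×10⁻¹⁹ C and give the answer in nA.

5.56 nA

I_n = √(2qI·B)
2qI·B = 2 × 1.602×10⁻¹⁹ × 2.23×10⁻⁵ × 4.33×10⁶ = 3.09×10⁻¹⁷ A²
I_n = √(3.09×10⁻¹⁷) = 5.56×10⁻⁹ A = 5.56 nA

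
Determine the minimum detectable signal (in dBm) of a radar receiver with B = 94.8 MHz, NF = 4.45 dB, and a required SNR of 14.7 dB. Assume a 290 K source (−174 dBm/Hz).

Sensitivity = −174 + 10 log₁₀(B) + NF + SNR_min
= −174 + 79.77 + 4.45 + 14.7
= −75.08 dBm → −75.1 dBm

−75.1 dBm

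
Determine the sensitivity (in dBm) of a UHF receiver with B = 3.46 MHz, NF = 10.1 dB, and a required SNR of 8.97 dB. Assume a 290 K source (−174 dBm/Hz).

−89.5 dBm

Sensitivity = −174 + 10 log₁₀(B) + NF + SNR_min
= −174 + 65.39 + 10.1 + 8.97
= −89.54 dBm → −89.5 dBm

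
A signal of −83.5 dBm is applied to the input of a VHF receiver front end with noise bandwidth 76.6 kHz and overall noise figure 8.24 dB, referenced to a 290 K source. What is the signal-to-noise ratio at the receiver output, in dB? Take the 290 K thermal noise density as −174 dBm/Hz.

33.4 dB

Noise floor: N = −174 + 10 log₁₀(B) + NF
10 log₁₀(7.66×10⁴) = 48.84 dB
N = −174 + 48.84 + 8.24 = −116.92 dBm
SNR = P_sig − N = −83.5 − (−116.92) = 33.42 dB → 33.4 dB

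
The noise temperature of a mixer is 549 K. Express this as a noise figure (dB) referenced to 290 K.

F = 1 + T_e/T₀ = 1 + 549/290 = 2.8931
NF = 10 log₁₀(2.8931) = 4.61 dB

4.61 dB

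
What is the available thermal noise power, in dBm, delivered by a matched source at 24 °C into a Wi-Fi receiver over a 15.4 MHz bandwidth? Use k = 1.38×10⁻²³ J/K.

T = 24 °C + 273.15 = 297.15 K
P_n = kTB = 1.38×10⁻²³ × 297.15 × 1.54×10⁷ = 6.32×10⁻¹⁴ W
In dBm: 10 log₁₀(6.32×10⁻¹⁴ / 10⁻³) = −102.0 dBm

−102.0 dBm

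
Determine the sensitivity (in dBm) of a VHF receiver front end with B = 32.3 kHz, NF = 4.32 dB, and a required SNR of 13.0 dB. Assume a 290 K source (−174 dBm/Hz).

Sensitivity = −174 + 10 log₁₀(B) + NF + SNR_min
= −174 + 45.09 + 4.32 + 13.0
= −111.59 dBm → −111.6 dBm

−111.6 dBm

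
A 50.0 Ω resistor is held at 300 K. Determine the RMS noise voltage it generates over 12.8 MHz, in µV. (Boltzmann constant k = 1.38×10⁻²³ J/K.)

V_n = √(4kTRB)
4kTRB = 4 × 1.38×10⁻²³ × 300 × 5.00×10¹ × 1.28×10⁷ = 1.06×10⁻¹¹ V²
V_n = √(1.06×10⁻¹¹) = 3.26×10⁻⁶ V = 3.26 µV

3.26 µV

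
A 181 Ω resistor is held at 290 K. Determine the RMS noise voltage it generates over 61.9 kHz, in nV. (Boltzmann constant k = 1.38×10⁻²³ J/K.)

V_n = √(4kTRB)
4kTRB = 4 × 1.38×10⁻²³ × 290 × 1.81×10² × 6.19×10⁴ = 1.79×10⁻¹³ V²
V_n = √(1.79×10⁻¹³) = 4.23×10⁻⁷ V = 423 nV

423 nV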